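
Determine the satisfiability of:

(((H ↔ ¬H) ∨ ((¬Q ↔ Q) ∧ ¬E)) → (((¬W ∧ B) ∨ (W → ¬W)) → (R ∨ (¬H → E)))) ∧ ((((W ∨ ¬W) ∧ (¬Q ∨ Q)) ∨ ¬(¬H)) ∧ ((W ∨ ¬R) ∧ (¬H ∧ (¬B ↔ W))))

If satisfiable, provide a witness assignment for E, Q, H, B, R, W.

E: True; Q: True; H: False; B: False; R: True; W: True

  ((H ↔ ¬H) ∨ ((¬Q ↔ Q) ∧ ¬E)) → (((¬W ∧ B) ∨ (W → ¬W)) → (R ∨ (¬H → E))) = True
    (H ↔ ¬H) ∨ ((¬Q ↔ Q) ∧ ¬E) = False
      H ↔ ¬H = False
        ¬H = True
      (¬Q ↔ Q) ∧ ¬E = False
        ¬Q ↔ Q = False
          ¬Q = False
        ¬E = False
    ((¬W ∧ B) ∨ (W → ¬W)) → (R ∨ (¬H → E)) = True
      (¬W ∧ B) ∨ (W → ¬W) = False
        ¬W ∧ B = False
          ¬W = False
        W → ¬W = False
          ¬W = False
      R ∨ (¬H → E) = True
        ¬H → E = True
          ¬H = True
  (((W ∨ ¬W) ∧ (¬Q ∨ Q)) ∨ ¬(¬H)) ∧ ((W ∨ ¬R) ∧ (¬H ∧ (¬B ↔ W))) = True
    ((W ∨ ¬W) ∧ (¬Q ∨ Q)) ∨ ¬(¬H) = True
      (W ∨ ¬W) ∧ (¬Q ∨ Q) = True
        W ∨ ¬W = True
          ¬W = False
        ¬Q ∨ Q = True
          ¬Q = False
      ¬(¬H) = False
        ¬H = True
    (W ∨ ¬R) ∧ (¬H ∧ (¬B ↔ W)) = True
      W ∨ ¬R = True
        ¬R = False
      ¬H ∧ (¬B ↔ W) = True
        ¬H = True
        ¬B ↔ W = True
          ¬B = True
Both conjuncts True, so the formula holds.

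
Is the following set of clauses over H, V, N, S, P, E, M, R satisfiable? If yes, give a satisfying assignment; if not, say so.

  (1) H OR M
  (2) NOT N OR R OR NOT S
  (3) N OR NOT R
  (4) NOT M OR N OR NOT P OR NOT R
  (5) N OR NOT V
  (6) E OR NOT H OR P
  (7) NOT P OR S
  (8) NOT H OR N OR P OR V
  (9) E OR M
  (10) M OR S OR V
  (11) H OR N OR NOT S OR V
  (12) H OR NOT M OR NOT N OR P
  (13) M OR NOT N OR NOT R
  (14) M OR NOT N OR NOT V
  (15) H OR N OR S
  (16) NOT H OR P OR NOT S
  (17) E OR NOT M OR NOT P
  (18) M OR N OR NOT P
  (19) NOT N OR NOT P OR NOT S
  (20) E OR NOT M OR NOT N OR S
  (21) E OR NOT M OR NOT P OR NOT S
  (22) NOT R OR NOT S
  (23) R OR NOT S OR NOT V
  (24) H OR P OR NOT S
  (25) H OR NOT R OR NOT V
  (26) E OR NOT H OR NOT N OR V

H=T, V=F, N=F, S=T, P=T, E=T, M=T, R=F

Set H = True.
Set V = False.
Set N = False.
  then (N OR NOT R) forces R = False.
  then (NOT H OR N OR P OR V) forces P = True.
  then (M OR N OR NOT P) forces M = True.
  then (NOT P OR S) forces S = True.
  then (E OR NOT M OR NOT P) forces E = True.
All clauses satisfied.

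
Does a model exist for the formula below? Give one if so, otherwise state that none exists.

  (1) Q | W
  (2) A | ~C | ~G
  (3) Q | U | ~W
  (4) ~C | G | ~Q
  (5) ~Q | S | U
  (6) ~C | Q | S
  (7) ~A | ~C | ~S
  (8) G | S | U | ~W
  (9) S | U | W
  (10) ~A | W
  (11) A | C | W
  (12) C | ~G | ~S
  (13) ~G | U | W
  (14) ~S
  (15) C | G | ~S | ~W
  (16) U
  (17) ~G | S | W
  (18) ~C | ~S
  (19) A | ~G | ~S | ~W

Unit clause (~S) forces S = False.
Unit clause (U) forces U = True.
Set Q = True.
Set W = True.
Set A = True.
Set C = False.
Set G = True.
All clauses satisfied.

Q = True; S = False; W = True; A = True; U = True; C = False; G = True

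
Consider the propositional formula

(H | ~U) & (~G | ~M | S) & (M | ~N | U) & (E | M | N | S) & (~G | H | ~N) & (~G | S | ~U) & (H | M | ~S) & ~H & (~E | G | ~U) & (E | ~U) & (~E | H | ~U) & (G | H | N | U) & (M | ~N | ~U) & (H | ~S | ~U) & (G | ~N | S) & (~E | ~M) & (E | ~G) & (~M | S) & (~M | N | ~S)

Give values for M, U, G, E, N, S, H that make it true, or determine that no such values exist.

M=F; U=F; G=T; E=T; N=F; S=F; H=F

Unit clause (~H) forces H = False.
In (H | ~U) only ~U is left, so U = False.
Set M = False.
  then (M | ~N | U) forces N = False.
  then (H | M | ~S) forces S = False.
  then (G | H | N | U) forces G = True.
  then (E | ~G) forces E = True.
All clauses satisfied.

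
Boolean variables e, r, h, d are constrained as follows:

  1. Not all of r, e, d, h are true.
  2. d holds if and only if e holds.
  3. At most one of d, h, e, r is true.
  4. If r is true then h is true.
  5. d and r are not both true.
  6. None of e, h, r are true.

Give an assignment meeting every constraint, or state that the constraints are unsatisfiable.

e = False, r = False, h = False, d = False

  (1) {r, e, d, h}: 0/4 true — not all ✓
  (2) d=F, e=F — same ✓
  (3) {d, h, e, r}: 0 true — at most one ✓
  (4) r=F ⇒ h: vacuous ✓
  (5) d=F, r=F — not both ✓
  (6) {e, h, r}: 0 true — none ✓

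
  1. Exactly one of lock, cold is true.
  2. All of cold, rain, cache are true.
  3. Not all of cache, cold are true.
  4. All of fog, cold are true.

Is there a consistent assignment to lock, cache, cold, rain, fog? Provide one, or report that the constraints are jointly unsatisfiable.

The formula is unsatisfiable.

Case cache = True:
  (2) forces cold = True.
  Constraint (3) is violated (cache=T, cold=T) — contradiction.
Case cache = False:
  Constraint (2) is violated (cache=F) — contradiction.
Both cases fail — unsatisfiable.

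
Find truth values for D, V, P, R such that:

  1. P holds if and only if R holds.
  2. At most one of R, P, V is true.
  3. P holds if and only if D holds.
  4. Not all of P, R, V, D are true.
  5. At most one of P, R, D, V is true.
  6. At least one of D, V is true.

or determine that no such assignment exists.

D: False; V: True; P: False; R: False

  (1) P=F, R=F — same ✓
  (2) {R, P, V}: 1 true — at most one ✓
  (3) P=F, D=F — same ✓
  (4) {P, R, V, D}: 1/4 true — not all ✓
  (5) {P, R, D, V}: 1 true — at most one ✓
  (6) {D, V}: 1 true — at least one ✓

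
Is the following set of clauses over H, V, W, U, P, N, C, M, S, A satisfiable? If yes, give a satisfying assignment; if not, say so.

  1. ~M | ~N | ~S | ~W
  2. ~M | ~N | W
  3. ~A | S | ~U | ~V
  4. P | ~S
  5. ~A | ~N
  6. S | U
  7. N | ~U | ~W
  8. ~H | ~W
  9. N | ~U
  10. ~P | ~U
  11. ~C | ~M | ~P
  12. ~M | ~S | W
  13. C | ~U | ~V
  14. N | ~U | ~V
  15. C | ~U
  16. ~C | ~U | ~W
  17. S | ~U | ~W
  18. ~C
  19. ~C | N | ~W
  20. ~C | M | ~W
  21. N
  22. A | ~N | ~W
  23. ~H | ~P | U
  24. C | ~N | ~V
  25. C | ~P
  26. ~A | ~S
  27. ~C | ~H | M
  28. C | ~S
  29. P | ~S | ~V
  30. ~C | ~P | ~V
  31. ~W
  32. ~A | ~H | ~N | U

Case C = True:
  Clause (~C) is falsified — contradiction.
Case C = False:
  (C | ~U) forces U = False.
  (S | U) forces S = True.
  Clause (C | ~S) is falsified — contradiction.
Both cases fail, so the formula is unsatisfiable.

UNSATISFIABLE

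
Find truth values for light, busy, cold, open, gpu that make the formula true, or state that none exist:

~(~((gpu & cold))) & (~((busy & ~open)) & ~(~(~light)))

light = False, busy = False, cold = True, open = False, gpu = True

  ~(~((gpu & cold))) = True
    ~((gpu & cold)) = False
      gpu & cold = True
  ~((busy & ~open)) & ~(~(~light)) = True
    ~((busy & ~open)) = True
      busy & ~open = False
        ~open = True
    ~(~(~light)) = True
      ~(~light) = False
        ~light = True
Both conjuncts True, so the formula holds.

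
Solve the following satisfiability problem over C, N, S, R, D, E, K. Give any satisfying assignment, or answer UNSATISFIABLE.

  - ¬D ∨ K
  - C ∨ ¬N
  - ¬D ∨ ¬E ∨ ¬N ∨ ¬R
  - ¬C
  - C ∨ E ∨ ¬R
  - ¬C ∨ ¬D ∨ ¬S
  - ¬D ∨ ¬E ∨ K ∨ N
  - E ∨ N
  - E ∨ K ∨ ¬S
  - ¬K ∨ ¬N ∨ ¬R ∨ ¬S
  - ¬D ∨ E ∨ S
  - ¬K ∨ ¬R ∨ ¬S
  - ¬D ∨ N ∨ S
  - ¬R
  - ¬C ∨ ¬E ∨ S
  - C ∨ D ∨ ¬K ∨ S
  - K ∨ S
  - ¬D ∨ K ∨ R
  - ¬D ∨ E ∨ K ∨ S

C=F; N=F; S=T; R=F; D=T; E=T; K=T

Unit clause (¬C) forces C = False.
Unit clause (¬R) forces R = False.
In (C ∨ ¬N) only ¬N is left, so N = False.
In (E ∨ N) only E is left, so E = True.
Try S = False:
  (¬D ∨ N ∨ S) forces D = False.
  (C ∨ D ∨ ¬K ∨ S) forces K = False.
  clause (K ∨ S) is falsified — backtrack.
So S = True.
Set D = True.
  then (¬D ∨ K) forces K = True.
All clauses satisfied.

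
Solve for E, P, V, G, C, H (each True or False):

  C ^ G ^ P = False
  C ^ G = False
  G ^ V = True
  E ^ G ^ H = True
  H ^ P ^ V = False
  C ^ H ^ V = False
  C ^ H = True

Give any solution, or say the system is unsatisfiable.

E=F; P=F; V=T; G=F; C=F; H=T

C ^ G ^ P = F ^ F ^ F = False ✓
C ^ G = F ^ F = False ✓
G ^ V = F ^ T = True ✓
E ^ G ^ H = F ^ F ^ T = True ✓
H ^ P ^ V = T ^ F ^ T = False ✓
C ^ H ^ V = F ^ T ^ T = False ✓
C ^ H = F ^ T = True ✓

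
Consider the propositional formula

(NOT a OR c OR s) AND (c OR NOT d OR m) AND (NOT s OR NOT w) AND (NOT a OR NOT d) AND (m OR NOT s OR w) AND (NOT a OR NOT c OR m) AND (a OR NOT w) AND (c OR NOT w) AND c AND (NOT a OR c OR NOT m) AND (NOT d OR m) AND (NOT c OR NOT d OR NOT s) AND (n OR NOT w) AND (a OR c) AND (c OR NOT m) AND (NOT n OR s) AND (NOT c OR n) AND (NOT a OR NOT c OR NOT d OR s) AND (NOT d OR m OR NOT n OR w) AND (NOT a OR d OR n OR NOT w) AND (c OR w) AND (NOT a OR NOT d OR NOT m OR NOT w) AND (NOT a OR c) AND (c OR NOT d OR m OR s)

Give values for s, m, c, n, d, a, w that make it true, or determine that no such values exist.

Unit clause (c) forces c = True.
In (NOT c OR n) only n is left, so n = True.
In (NOT n OR s) only s is left, so s = True.
In (NOT s OR NOT w) only NOT w is left, so w = False.
In (m OR NOT s OR w) only m is left, so m = True.
In (NOT c OR NOT d OR NOT s) only NOT d is left, so d = False.
Set a = False.
All clauses satisfied.

s: True, m: True, c: True, n: True, d: False, a: False, w: False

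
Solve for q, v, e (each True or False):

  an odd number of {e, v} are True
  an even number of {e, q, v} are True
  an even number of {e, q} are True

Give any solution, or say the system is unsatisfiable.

q=T; v=F; e=T

{e, v}: 1 true → odd ✓
{e, q, v}: 2 true → even ✓
{e, q}: 2 true → even ✓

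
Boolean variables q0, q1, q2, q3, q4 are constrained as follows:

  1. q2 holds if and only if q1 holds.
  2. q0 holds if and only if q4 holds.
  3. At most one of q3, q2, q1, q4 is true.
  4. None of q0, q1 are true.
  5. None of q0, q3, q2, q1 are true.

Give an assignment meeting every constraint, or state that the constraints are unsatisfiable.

q0 = False, q1 = False, q2 = False, q3 = False, q4 = False

  (1) q2=F, q1=F — same ✓
  (2) q0=F, q4=F — same ✓
  (3) {q3, q2, q1, q4}: 0 true — at most one ✓
  (4) {q0, q1}: 0 true — none ✓
  (5) {q0, q3, q2, q1}: 0 true — none ✓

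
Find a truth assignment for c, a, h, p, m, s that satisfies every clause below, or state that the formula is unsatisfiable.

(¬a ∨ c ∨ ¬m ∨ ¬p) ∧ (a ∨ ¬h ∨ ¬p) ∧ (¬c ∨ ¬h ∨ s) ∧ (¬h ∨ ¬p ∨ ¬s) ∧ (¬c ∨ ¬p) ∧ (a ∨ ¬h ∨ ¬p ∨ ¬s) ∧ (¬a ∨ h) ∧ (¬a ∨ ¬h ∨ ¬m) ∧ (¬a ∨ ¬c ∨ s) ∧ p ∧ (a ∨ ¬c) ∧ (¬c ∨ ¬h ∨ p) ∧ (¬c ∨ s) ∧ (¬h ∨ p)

c=F, a=F, h=F, p=T, m=F, s=T

Unit clause (p) forces p = True.
In (¬c ∨ ¬p) only ¬c is left, so c = False.
Set a = False.
  then (a ∨ ¬h ∨ ¬p) forces h = False.
Set m = False.
Set s = True.
All clauses satisfied.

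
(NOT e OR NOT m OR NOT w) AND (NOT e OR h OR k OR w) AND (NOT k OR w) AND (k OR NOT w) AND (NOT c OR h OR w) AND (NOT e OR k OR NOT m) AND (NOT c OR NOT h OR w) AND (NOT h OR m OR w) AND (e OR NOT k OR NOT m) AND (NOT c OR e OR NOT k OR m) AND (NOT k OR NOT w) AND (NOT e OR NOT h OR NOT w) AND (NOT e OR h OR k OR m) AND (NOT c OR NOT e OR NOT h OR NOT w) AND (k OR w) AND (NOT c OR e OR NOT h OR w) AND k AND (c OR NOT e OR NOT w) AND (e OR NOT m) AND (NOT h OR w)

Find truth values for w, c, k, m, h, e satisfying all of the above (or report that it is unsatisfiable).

UNSATISFIABLE

Case k = True:
  (NOT k OR w) forces w = True.
  Clause (NOT k OR NOT w) is falsified — contradiction.
Case k = False:
  Clause (k) is falsified — contradiction.
Both cases fail, so the formula is unsatisfiable.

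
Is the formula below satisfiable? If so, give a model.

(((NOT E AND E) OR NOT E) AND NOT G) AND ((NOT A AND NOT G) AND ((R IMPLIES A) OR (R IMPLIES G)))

R: False; E: False; G: False; A: False

  ((NOT E AND E) OR NOT E) AND NOT G = True
    (NOT E AND E) OR NOT E = True
      NOT E AND E = False
        NOT E = True
      NOT E = True
    NOT G = True
  (NOT A AND NOT G) AND ((R IMPLIES A) OR (R IMPLIES G)) = True
    NOT A AND NOT G = True
      NOT A = True
      NOT G = True
    (R IMPLIES A) OR (R IMPLIES G) = True
      R IMPLIES A = True
      R IMPLIES G = True
Both conjuncts True, so the formula holds.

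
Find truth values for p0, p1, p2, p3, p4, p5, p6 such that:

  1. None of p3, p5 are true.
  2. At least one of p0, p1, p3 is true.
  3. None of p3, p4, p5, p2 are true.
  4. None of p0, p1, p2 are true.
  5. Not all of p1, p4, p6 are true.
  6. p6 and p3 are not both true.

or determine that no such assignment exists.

The formula is unsatisfiable.

Case p0 = True:
  Constraint (4) is violated (p0=T) — contradiction.
Case p0 = False:
  (1) forces p3 = False.
  (1) forces p5 = False.
  (2) with p0=F, p3=F forces p1 = True.
  Constraint (4) is violated (p1=T) — contradiction.
Both cases fail — unsatisfiable.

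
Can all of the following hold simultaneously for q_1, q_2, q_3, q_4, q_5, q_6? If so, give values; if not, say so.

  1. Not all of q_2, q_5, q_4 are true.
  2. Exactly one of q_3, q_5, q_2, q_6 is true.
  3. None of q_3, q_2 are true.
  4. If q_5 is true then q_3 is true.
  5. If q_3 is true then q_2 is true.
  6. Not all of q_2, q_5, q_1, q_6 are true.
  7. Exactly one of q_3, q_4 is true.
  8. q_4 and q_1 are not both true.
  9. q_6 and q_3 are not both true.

q_1=F, q_2=F, q_3=F, q_4=T, q_5=F, q_6=T

  (1) {q_2, q_5, q_4}: 1/3 true — not all ✓
  (2) {q_3, q_5, q_2, q_6}: 1 true — exactly one ✓
  (3) {q_3, q_2}: 0 true — none ✓
  (4) q_5=F ⇒ q_3: vacuous ✓
  (5) q_3=F ⇒ q_2: vacuous ✓
  (6) {q_2, q_5, q_1, q_6}: 1/4 true — not all ✓
  (7) {q_3, q_4}: 1 true — exactly one ✓
  (8) q_4=T, q_1=F — not both ✓
  (9) q_6=T, q_3=F — not both ✓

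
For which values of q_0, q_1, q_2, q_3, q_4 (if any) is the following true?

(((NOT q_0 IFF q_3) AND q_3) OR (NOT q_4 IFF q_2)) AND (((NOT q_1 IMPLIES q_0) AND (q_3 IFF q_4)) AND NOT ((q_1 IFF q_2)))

q_0=F, q_1=T, q_2=F, q_3=T, q_4=T

  ((NOT q_0 IFF q_3) AND q_3) OR (NOT q_4 IFF q_2) = True
    (NOT q_0 IFF q_3) AND q_3 = True
      NOT q_0 IFF q_3 = True
        NOT q_0 = True
    NOT q_4 IFF q_2 = True
      NOT q_4 = False
  ((NOT q_1 IMPLIES q_0) AND (q_3 IFF q_4)) AND NOT ((q_1 IFF q_2)) = True
    (NOT q_1 IMPLIES q_0) AND (q_3 IFF q_4) = True
      NOT q_1 IMPLIES q_0 = True
        NOT q_1 = False
      q_3 IFF q_4 = True
    NOT ((q_1 IFF q_2)) = True
      q_1 IFF q_2 = False
Both conjuncts True, so the formula holds.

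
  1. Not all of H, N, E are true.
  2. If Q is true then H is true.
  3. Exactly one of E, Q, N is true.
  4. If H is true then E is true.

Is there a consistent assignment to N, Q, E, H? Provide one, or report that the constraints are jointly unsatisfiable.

N: False; Q: False; E: True; H: True

  (1) {H, N, E}: 2/3 true — not all ✓
  (2) Q=F ⇒ H: vacuous ✓
  (3) {E, Q, N}: 1 true — exactly one ✓
  (4) H=T ⇒ E: T ✓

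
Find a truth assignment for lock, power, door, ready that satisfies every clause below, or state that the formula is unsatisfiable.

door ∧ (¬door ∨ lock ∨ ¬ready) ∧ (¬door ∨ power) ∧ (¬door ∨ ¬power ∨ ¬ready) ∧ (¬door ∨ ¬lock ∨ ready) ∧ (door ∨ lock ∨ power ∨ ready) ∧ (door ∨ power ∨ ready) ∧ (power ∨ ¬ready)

lock = False, power = True, door = True, ready = False

Unit clause (door) forces door = True.
In (¬door ∨ power) only power is left, so power = True.
In (¬door ∨ ¬power ∨ ¬ready) only ¬ready is left, so ready = False.
In (¬door ∨ ¬lock ∨ ready) only ¬lock is left, so lock = False.
Check each clause:
  (door): door holds.
  (¬door ∨ lock ∨ ¬ready): ¬ready holds.
  (¬door ∨ power): power holds.
  (¬door ∨ ¬power ∨ ¬ready): ¬ready holds.
  (¬door ∨ ¬lock ∨ ready): ¬lock holds.
  (door ∨ lock ∨ power ∨ ready): door holds.
  (door ∨ power ∨ ready): door holds.
  (power ∨ ¬ready): power holds.
All clauses satisfied.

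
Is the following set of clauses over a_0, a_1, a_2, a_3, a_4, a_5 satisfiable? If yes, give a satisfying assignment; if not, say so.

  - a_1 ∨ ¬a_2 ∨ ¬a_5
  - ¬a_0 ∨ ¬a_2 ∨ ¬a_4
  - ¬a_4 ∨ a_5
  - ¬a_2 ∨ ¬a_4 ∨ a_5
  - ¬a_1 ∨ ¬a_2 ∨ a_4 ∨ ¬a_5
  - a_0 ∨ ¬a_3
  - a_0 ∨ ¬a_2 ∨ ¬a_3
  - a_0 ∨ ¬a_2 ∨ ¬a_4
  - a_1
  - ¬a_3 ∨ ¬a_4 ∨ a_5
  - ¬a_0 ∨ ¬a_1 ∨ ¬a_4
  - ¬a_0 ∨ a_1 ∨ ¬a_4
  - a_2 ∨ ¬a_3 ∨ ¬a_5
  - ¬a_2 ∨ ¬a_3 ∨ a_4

a_0 = False, a_1 = True, a_2 = True, a_3 = False, a_4 = False, a_5 = False

Unit clause (a_1) forces a_1 = True.
Set a_0 = False.
  then (a_0 ∨ ¬a_3) forces a_3 = False.
Set a_2 = True.
  then (a_0 ∨ ¬a_2 ∨ ¬a_4) forces a_4 = False.
  then (¬a_1 ∨ ¬a_2 ∨ a_4 ∨ ¬a_5) forces a_5 = False.
All clauses satisfied.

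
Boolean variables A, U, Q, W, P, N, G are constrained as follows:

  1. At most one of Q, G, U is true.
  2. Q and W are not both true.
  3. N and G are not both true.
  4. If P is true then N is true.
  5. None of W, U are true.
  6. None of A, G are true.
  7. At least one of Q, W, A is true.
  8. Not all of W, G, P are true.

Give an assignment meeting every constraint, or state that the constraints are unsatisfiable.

A = False, U = False, Q = True, W = False, P = False, N = True, G = False

  (1) {Q, G, U}: 1 true — at most one ✓
  (2) Q=T, W=F — not both ✓
  (3) N=T, G=F — not both ✓
  (4) P=F ⇒ N: vacuous ✓
  (5) {W, U}: 0 true — none ✓
  (6) {A, G}: 0 true — none ✓
  (7) {Q, W, A}: 1 true — at least one ✓
  (8) {W, G, P}: 0/3 true — not all ✓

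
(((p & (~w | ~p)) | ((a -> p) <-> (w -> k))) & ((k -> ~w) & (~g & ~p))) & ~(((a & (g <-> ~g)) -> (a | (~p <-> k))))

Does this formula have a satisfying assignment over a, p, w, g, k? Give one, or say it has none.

The conjunct ~(((a & (g <-> ~g)) -> (a | (~p <-> k)))) is unsatisfiable on its own:
  a = True: this becomes ~(((g <-> ~g) -> True)) = False.
  a = False: this becomes ~((False -> (~p <-> k))) = False.
So the whole conjunction is unsatisfiable.

Unsatisfiable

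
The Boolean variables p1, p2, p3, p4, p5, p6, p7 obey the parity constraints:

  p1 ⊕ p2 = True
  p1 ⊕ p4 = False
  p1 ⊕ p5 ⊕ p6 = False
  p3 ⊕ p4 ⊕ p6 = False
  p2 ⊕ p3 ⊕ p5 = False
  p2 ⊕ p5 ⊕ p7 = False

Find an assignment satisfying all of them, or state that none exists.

p1 = True, p2 = False, p3 = False, p4 = True, p5 = False, p6 = True, p7 = False

p1 ⊕ p2 = T ⊕ F = True ✓
p1 ⊕ p4 = T ⊕ T = False ✓
p1 ⊕ p5 ⊕ p6 = T ⊕ F ⊕ T = False ✓
p3 ⊕ p4 ⊕ p6 = F ⊕ T ⊕ T = False ✓
p2 ⊕ p3 ⊕ p5 = F ⊕ F ⊕ F = False ✓
p2 ⊕ p5 ⊕ p7 = F ⊕ F ⊕ F = False ✓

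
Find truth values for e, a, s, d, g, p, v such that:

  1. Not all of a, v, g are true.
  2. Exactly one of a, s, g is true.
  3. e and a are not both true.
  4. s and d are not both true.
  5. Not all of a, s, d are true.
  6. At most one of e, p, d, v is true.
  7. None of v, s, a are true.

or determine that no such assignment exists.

e: False, a: False, s: False, d: False, g: True, p: False, v: False

  (1) {a, v, g}: 1/3 true — not all ✓
  (2) {a, s, g}: 1 true — exactly one ✓
  (3) e=F, a=F — not both ✓
  (4) s=F, d=F — not both ✓
  (5) {a, s, d}: 0/3 true — not all ✓
  (6) {e, p, d, v}: 0 true — at most one ✓
  (7) {v, s, a}: 0 true — none ✓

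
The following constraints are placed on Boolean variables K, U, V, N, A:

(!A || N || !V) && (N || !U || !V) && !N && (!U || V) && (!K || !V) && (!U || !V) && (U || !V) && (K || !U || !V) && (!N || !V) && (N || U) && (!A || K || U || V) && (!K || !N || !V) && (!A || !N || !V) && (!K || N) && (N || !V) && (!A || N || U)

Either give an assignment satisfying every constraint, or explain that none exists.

UNSATISFIABLE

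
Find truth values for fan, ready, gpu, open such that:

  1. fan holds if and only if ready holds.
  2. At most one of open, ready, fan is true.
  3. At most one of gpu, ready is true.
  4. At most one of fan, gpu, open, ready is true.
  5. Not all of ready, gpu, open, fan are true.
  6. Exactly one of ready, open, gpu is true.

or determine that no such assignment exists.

fan: False, ready: False, gpu: True, open: False

  (1) fan=F, ready=F — same ✓
  (2) {open, ready, fan}: 0 true — at most one ✓
  (3) {gpu, ready}: 1 true — at most one ✓
  (4) {fan, gpu, open, ready}: 1 true — at most one ✓
  (5) {ready, gpu, open, fan}: 1/4 true — not all ✓
  (6) {ready, open, gpu}: 1 true — exactly one ✓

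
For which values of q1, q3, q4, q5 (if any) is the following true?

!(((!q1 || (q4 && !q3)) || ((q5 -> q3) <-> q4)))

q1: True, q3: True, q4: False, q5: False

  !(((!q1 || (q4 && !q3)) || ((q5 -> q3) <-> q4))) = True
    (!q1 || (q4 && !q3)) || ((q5 -> q3) <-> q4) = False
      !q1 || (q4 && !q3) = False
        !q1 = False
        q4 && !q3 = False
          !q3 = False
      (q5 -> q3) <-> q4 = False
        q5 -> q3 = True
The formula evaluates to True.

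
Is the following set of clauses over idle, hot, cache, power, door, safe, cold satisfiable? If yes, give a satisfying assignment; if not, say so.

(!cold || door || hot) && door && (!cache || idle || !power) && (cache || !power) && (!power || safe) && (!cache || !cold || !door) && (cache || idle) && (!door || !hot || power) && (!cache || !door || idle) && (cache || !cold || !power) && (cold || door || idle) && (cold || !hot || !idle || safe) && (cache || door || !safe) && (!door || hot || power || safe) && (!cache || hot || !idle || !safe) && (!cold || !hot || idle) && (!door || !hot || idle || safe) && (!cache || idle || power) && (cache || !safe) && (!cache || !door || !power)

Unsatisfiable — no assignment works.

Case power = True:
  (door) forces door = True.
  (cache || !power) forces cache = True.
  Clause (!cache || !door || !power) is falsified — contradiction.
Case power = False:
  (door) forces door = True.
  (!door || !hot || power) forces hot = False.
  (!door || hot || power || safe) forces safe = True.
  (cache || !safe) forces cache = True.
  (!cache || !cold || !door) forces cold = False.
  (!cache || !door || idle) forces idle = True.
  Clause (!cache || hot || !idle || !safe) is falsified — contradiction.
Both cases fail, so the formula is unsatisfiable.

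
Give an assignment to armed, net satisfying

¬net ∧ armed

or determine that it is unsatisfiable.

armed: True; net: False

  ¬net = True
Both conjuncts True, so the formula holds.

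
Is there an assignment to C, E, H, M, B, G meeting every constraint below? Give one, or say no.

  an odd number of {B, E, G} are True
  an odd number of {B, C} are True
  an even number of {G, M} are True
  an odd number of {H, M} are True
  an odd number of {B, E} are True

C: False, E: False, H: True, M: False, B: True, G: False

{B, E, G}: 1 true → odd ✓
{B, C}: 1 true → odd ✓
{G, M}: 0 true → even ✓
{H, M}: 1 true → odd ✓
{B, E}: 1 true → odd ✓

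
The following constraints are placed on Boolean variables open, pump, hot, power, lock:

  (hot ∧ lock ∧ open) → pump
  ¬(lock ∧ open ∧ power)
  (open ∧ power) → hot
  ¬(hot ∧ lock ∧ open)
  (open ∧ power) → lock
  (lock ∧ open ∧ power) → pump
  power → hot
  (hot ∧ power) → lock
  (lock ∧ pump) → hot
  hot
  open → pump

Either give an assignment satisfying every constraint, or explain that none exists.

open: False, pump: True, hot: True, power: True, lock: True

Unit clause (hot) forces hot = True.
Set open = False.
Set pump = True.
Set power = True.
  then (¬hot ∨ lock ∨ ¬power) forces lock = True.
All clauses satisfied.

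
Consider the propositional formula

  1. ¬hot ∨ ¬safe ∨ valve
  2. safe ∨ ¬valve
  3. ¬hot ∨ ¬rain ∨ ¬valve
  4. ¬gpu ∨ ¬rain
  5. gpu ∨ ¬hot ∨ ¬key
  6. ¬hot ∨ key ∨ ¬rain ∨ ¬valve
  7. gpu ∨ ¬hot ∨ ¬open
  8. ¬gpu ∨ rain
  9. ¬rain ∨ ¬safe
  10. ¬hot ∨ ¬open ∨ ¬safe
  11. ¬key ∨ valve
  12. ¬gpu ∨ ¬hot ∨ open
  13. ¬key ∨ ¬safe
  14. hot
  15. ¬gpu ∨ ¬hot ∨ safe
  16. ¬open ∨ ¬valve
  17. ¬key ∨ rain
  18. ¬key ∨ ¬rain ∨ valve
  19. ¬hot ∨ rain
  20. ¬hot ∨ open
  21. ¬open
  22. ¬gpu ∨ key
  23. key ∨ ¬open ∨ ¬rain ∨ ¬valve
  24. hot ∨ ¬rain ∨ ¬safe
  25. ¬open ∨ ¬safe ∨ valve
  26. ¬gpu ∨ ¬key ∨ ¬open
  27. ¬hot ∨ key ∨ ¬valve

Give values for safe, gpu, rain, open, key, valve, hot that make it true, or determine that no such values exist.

No satisfying assignment exists.

Case open = True:
  Clause (¬open) is falsified — contradiction.
Case open = False:
  (hot) forces hot = True.
  Clause (¬hot ∨ open) is falsified — contradiction.
Both cases fail, so the formula is unsatisfiable.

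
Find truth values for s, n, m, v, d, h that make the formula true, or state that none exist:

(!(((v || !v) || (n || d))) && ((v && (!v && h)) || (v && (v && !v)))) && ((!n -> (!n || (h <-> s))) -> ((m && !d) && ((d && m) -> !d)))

Unsatisfiable

The conjunct !(((v || !v) || (n || d))) is unsatisfiable on its own:
  n=F, v=F, d=F: evaluates to False.
  n=F, v=F, d=T: evaluates to False.
  n=F, v=T, d=F: evaluates to False.
  n=F, v=T, d=T: evaluates to False.
  n=T, v=F, d=F: evaluates to False.
  n=T, v=F, d=T: evaluates to False.
  n=T, v=T, d=F: evaluates to False.
  n=T, v=T, d=T: evaluates to False.
So the whole conjunction is unsatisfiable.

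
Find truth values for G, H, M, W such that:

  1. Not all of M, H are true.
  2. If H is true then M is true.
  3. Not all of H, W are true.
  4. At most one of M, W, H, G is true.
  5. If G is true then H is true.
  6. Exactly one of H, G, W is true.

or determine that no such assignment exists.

G: False; H: False; M: False; W: True

  (1) {M, H}: 0/2 true — not all ✓
  (2) H=F ⇒ M: vacuous ✓
  (3) {H, W}: 1/2 true — not all ✓
  (4) {M, W, H, G}: 1 true — at most one ✓
  (5) G=F ⇒ H: vacuous ✓
  (6) {H, G, W}: 1 true — exactly one ✓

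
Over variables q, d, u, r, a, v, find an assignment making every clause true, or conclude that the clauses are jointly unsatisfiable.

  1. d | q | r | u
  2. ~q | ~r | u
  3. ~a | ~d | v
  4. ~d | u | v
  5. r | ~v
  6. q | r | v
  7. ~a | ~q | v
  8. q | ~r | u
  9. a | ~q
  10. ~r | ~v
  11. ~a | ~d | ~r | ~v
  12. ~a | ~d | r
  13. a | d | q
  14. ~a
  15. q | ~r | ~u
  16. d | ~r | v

Case v = True:
  (r | ~v) forces r = True.
  Clause (~r | ~v) is falsified — contradiction.
Case v = False:
  (~a) forces a = False.
  (a | ~q) forces q = False.
  (q | r | v) forces r = True.
  (q | ~r | u) forces u = True.
  Clause (q | ~r | ~u) is falsified — contradiction.
Both cases fail, so the formula is unsatisfiable.

Unsatisfiable — no assignment works.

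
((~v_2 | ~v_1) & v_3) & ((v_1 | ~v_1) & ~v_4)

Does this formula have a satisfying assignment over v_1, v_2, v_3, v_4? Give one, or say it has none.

v_1 = False; v_2 = True; v_3 = True; v_4 = False

  (~v_2 | ~v_1) & v_3 = True
    ~v_2 | ~v_1 = True
      ~v_2 = False
      ~v_1 = True
  (v_1 | ~v_1) & ~v_4 = True
    v_1 | ~v_1 = True
      ~v_1 = True
    ~v_4 = True
Both conjuncts True, so the formula holds.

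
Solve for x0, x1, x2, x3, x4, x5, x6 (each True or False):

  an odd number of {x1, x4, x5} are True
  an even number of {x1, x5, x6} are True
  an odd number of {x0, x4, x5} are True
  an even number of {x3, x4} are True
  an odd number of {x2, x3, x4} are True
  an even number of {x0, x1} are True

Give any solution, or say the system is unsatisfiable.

x0=T, x1=T, x2=T, x3=T, x4=T, x5=T, x6=F

{x1, x4, x5}: 3 true → odd ✓
{x1, x5, x6}: 2 true → even ✓
{x0, x4, x5}: 3 true → odd ✓
{x3, x4}: 2 true → even ✓
{x2, x3, x4}: 3 true → odd ✓
{x0, x1}: 2 true → even ✓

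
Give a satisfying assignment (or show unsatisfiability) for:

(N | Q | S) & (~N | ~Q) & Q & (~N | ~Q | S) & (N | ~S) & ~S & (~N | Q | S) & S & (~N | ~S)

Unsatisfiable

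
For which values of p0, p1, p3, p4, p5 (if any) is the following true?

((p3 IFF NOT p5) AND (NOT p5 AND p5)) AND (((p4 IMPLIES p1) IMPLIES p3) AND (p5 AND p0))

Unsatisfiable — no assignment works.

Case p5 = True: the conjunct NOT p5 is False.
Case p5 = False: the conjunct p5 is False.
Both cases fail — unsatisfiable.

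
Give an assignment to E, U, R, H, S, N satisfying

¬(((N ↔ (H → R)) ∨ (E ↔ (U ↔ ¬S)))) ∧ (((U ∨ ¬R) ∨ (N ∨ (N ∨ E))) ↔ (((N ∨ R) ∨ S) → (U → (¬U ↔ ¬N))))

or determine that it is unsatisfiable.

E=T, U=F, R=F, H=T, S=F, N=T

  ¬(((N ↔ (H → R)) ∨ (E ↔ (U ↔ ¬S)))) = True
    (N ↔ (H → R)) ∨ (E ↔ (U ↔ ¬S)) = False
      N ↔ (H → R) = False
        H → R = False
      E ↔ (U ↔ ¬S) = False
        U ↔ ¬S = False
          ¬S = True
  ((U ∨ ¬R) ∨ (N ∨ (N ∨ E))) ↔ (((N ∨ R) ∨ S) → (U → (¬U ↔ ¬N))) = True
    (U ∨ ¬R) ∨ (N ∨ (N ∨ E)) = True
      U ∨ ¬R = True
        ¬R = True
      N ∨ (N ∨ E) = True
        N ∨ E = True
    ((N ∨ R) ∨ S) → (U → (¬U ↔ ¬N)) = True
      (N ∨ R) ∨ S = True
        N ∨ R = True
      U → (¬U ↔ ¬N) = True
        ¬U ↔ ¬N = False
          ¬U = True
          ¬N = False
Both conjuncts True, so the formula holds.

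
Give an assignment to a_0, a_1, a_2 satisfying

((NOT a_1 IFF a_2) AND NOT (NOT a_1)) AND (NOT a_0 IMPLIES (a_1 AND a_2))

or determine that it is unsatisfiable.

a_0 = True; a_1 = True; a_2 = False

  (NOT a_1 IFF a_2) AND NOT (NOT a_1) = True
    NOT a_1 IFF a_2 = True
      NOT a_1 = False
    NOT (NOT a_1) = True
      NOT a_1 = False
  NOT a_0 IMPLIES (a_1 AND a_2) = True
    NOT a_0 = False
    a_1 AND a_2 = False
Both conjuncts True, so the formula holds.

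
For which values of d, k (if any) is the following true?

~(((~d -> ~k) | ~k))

d=F; k=T

  ~(((~d -> ~k) | ~k)) = True
    (~d -> ~k) | ~k = False
      ~d -> ~k = False
        ~d = True
        ~k = False
      ~k = False
The formula evaluates to True.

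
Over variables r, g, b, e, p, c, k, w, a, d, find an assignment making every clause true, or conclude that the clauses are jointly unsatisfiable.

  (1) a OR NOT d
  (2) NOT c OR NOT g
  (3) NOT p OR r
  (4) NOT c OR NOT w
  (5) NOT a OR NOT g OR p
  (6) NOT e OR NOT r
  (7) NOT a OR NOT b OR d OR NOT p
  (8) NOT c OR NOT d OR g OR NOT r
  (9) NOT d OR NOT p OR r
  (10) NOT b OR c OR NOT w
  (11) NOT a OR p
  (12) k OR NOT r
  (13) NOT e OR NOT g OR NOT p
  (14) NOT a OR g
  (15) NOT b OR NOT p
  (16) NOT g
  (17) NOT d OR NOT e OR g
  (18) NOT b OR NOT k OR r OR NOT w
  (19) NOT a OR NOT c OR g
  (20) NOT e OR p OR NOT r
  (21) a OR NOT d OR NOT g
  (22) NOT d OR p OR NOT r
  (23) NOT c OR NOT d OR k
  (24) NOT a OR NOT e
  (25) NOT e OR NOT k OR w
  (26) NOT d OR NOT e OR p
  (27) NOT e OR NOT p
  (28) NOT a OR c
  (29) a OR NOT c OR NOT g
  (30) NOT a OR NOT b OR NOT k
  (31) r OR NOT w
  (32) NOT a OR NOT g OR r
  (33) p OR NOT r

r = False, g = False, b = True, e = True, p = False, c = True, k = False, w = False, a = False, d = False

Unit clause (NOT g) forces g = False.
In (NOT a OR g) only NOT a is left, so a = False.
In (a OR NOT d) only NOT d is left, so d = False.
Set r = False.
  then (NOT p OR r) forces p = False.
  then (r OR NOT w) forces w = False.
Set b = True.
Set e = True.
  then (NOT e OR NOT k OR w) forces k = False.
Set c = True.
All clauses satisfied.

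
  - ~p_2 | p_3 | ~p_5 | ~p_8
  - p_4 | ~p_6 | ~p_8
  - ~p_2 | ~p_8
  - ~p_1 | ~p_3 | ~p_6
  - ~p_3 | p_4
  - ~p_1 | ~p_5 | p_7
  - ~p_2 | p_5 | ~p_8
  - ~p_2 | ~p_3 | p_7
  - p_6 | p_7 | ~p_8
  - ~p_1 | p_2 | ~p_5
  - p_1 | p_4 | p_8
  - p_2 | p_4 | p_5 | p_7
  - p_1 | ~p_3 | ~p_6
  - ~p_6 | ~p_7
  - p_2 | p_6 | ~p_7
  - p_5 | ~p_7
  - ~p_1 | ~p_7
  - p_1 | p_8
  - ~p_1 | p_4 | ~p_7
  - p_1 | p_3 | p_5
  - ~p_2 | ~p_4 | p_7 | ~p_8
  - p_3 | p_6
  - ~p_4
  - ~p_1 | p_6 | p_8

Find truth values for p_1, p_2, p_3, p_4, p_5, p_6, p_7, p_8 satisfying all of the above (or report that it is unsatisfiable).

Unit clause (~p_4) forces p_4 = False.
In (~p_3 | p_4) only ~p_3 is left, so p_3 = False.
In (p_3 | p_6) only p_6 is left, so p_6 = True.
In (p_4 | ~p_6 | ~p_8) only ~p_8 is left, so p_8 = False.
In (p_1 | p_4 | p_8) only p_1 is left, so p_1 = True.
In (~p_6 | ~p_7) only ~p_7 is left, so p_7 = False.
In (~p_1 | ~p_5 | p_7) only ~p_5 is left, so p_5 = False.
In (p_2 | p_4 | p_5 | p_7) only p_2 is left, so p_2 = True.
All clauses satisfied.

p_1 = True, p_2 = True, p_3 = False, p_4 = False, p_5 = False, p_6 = True, p_7 = False, p_8 = False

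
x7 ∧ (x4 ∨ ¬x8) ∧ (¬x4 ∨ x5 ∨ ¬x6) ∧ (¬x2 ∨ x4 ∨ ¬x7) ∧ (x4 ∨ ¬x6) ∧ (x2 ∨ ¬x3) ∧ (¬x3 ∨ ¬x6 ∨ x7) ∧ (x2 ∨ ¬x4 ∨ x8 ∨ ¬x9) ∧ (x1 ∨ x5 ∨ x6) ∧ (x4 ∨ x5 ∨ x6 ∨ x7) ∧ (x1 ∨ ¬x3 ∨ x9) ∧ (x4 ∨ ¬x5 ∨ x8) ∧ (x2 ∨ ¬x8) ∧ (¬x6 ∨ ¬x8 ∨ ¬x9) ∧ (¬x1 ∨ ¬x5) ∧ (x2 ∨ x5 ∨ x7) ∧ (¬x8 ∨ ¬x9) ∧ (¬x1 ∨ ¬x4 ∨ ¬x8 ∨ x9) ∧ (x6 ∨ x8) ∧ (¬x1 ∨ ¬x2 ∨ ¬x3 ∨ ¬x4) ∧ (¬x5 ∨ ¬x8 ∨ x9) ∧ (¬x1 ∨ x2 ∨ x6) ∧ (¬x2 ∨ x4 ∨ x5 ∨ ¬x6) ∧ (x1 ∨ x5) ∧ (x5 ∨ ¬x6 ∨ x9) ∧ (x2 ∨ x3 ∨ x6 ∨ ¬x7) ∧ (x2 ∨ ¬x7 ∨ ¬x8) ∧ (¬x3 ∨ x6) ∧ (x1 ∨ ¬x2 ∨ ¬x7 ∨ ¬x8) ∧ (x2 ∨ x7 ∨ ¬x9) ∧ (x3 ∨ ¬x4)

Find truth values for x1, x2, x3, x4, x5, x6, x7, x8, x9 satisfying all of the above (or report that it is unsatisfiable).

x1: False, x2: True, x3: True, x4: True, x5: True, x6: True, x7: True, x8: False, x9: True

Unit clause (x7) forces x7 = True.
Set x1 = False.
  then (x1 ∨ x5) forces x5 = True.
Set x2 = True.
  then (¬x2 ∨ x4 ∨ ¬x7) forces x4 = True.
  then (x1 ∨ ¬x2 ∨ ¬x7 ∨ ¬x8) forces x8 = False.
  then (x3 ∨ ¬x4) forces x3 = True.
  then (x1 ∨ ¬x3 ∨ x9) forces x9 = True.
  then (x6 ∨ x8) forces x6 = True.
All clauses satisfied.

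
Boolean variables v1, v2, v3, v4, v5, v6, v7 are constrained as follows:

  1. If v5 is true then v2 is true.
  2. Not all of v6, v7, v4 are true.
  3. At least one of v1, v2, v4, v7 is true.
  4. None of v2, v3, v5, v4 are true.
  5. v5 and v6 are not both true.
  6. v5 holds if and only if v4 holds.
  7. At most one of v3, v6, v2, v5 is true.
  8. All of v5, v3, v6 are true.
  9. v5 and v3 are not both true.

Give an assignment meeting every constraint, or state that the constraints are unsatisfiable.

UNSATISFIABLE

Case v3 = True:
  Constraint (4) is violated (v3=T) — contradiction.
Case v3 = False:
  Constraint (8) is violated (v3=F) — contradiction.
Both cases fail — unsatisfiable.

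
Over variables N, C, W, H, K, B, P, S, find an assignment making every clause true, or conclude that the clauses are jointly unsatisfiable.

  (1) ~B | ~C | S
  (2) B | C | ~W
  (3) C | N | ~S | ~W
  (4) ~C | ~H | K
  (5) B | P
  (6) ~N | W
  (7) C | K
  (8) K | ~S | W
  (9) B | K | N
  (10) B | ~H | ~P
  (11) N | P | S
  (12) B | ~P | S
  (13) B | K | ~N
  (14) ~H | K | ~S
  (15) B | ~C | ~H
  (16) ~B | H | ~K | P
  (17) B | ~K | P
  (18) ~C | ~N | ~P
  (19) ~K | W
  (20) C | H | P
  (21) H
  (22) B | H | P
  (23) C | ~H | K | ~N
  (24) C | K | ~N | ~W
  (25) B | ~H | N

N: False, C: False, W: True, H: True, K: True, B: True, P: True, S: False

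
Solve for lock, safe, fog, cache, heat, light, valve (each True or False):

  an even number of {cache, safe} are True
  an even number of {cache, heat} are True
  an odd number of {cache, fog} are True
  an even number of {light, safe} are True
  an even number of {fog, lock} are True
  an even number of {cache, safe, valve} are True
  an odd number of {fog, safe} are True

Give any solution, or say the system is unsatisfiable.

lock=F, safe=T, fog=F, cache=T, heat=T, light=T, valve=F

{cache, safe}: 2 true → even ✓
{cache, heat}: 2 true → even ✓
{cache, fog}: 1 true → odd ✓
{light, safe}: 2 true → even ✓
{fog, lock}: 0 true → even ✓
{cache, safe, valve}: 2 true → even ✓
{fog, safe}: 1 true → odd ✓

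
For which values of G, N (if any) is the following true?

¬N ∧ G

G = True; N = False

  ¬N = True
Both conjuncts True, so the formula holds.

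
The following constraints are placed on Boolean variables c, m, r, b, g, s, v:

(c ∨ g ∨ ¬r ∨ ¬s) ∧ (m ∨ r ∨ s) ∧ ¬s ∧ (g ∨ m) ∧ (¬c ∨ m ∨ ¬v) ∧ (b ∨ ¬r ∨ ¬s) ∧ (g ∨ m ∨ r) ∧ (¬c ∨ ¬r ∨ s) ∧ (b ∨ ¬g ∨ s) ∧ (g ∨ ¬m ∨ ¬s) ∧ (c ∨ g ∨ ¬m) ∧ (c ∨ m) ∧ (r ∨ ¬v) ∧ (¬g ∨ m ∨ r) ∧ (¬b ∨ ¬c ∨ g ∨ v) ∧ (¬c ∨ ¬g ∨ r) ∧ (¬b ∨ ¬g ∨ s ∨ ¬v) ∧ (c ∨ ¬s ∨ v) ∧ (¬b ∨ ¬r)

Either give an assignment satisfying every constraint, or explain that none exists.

Unit clause (¬s) forces s = False.
Set c = True.
  then (¬c ∨ ¬r ∨ s) forces r = False.
  then (r ∨ ¬v) forces v = False.
  then (¬c ∨ ¬g ∨ r) forces g = False.
  then (m ∨ r ∨ s) forces m = True.
  then (¬b ∨ ¬c ∨ g ∨ v) forces b = False.
All clauses satisfied.

c: True, m: True, r: False, b: False, g: False, s: False, v: False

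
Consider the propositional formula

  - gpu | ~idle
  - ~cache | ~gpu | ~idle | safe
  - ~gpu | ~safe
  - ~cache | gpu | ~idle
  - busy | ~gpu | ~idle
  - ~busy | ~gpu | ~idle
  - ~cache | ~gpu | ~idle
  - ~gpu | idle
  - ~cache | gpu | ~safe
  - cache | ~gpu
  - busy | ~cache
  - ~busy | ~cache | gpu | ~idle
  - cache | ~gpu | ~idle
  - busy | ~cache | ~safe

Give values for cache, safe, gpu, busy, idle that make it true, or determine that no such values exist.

Set cache = False.
  then (cache | ~gpu) forces gpu = False.
  then (gpu | ~idle) forces idle = False.
Set safe = False.
Set busy = True.
All clauses satisfied.

cache: False, safe: False, gpu: False, busy: True, idle: False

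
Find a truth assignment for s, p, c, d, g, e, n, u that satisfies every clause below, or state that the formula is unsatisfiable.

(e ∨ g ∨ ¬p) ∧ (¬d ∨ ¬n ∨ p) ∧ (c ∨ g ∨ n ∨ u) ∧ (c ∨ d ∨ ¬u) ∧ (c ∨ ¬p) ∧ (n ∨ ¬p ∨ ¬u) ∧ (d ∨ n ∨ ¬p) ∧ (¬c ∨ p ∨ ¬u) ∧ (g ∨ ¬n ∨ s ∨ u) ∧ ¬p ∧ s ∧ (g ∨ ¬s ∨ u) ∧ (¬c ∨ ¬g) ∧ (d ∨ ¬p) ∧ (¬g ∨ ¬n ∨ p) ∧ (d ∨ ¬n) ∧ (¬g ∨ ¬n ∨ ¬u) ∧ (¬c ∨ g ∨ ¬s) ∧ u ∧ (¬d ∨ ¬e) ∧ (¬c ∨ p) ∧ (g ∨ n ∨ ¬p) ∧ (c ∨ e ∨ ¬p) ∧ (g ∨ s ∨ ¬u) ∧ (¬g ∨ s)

s = True, p = False, c = False, d = True, g = True, e = False, n = False, u = True

Unit clause (¬p) forces p = False.
Unit clause (s) forces s = True.
Unit clause (u) forces u = True.
In (¬c ∨ p) only ¬c is left, so c = False.
In (c ∨ d ∨ ¬u) only d is left, so d = True.
In (¬d ∨ ¬e) only ¬e is left, so e = False.
In (¬d ∨ ¬n ∨ p) only ¬n is left, so n = False.
Set g = True.
All clauses satisfied.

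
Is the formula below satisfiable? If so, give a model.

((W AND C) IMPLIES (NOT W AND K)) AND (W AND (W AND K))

K = True, W = True, C = False

  (W AND C) IMPLIES (NOT W AND K) = True
    W AND C = False
    NOT W AND K = False
      NOT W = False
  W AND (W AND K) = True
    W AND K = True
Both conjuncts True, so the formula holds.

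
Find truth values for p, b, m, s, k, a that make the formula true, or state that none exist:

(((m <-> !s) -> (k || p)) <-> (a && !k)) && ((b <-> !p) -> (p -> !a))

p = True, b = True, m = True, s = True, k = False, a = True

  ((m <-> !s) -> (k || p)) <-> (a && !k) = True
    (m <-> !s) -> (k || p) = True
      m <-> !s = False
        !s = False
      k || p = True
    a && !k = True
      !k = True
  (b <-> !p) -> (p -> !a) = True
    b <-> !p = False
      !p = False
    p -> !a = False
      !a = False
Both conjuncts True, so the formula holds.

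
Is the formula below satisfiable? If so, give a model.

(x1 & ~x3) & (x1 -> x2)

x1 = True, x2 = True, x3 = False

  x1 & ~x3 = True
    ~x3 = True
  x1 -> x2 = True
Both conjuncts True, so the formula holds.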